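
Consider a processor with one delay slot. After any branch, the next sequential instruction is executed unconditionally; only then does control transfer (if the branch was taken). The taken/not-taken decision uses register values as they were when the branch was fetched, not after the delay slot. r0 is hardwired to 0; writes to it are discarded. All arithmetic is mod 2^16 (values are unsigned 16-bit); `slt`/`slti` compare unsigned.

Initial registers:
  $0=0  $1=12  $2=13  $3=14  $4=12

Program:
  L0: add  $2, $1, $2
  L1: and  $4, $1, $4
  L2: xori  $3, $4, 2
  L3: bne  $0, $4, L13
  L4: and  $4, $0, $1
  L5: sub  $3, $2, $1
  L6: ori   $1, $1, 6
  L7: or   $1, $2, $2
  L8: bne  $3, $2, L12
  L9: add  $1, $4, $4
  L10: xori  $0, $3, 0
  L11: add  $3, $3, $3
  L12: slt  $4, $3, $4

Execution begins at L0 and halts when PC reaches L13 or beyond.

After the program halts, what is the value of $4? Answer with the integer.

[0] add  $2, $1, $2  →  {$0:0, $1:12, $2:25, $3:14, $4:12}
[1] and  $4, $1, $4  →  {$0:0, $1:12, $2:25, $3:14, $4:12}
[2] xori  $3, $4, 2  →  {$0:0, $1:12, $2:25, $3:14, $4:12}
[3] bne  $0, $4, L13  →  {$0:0, $1:12, $2:25, $3:14, $4:12}  ⟨branch taken⟩
[4] and  $4, $0, $1  →  {$0:0, $1:12, $2:25, $3:14, $4:0}

0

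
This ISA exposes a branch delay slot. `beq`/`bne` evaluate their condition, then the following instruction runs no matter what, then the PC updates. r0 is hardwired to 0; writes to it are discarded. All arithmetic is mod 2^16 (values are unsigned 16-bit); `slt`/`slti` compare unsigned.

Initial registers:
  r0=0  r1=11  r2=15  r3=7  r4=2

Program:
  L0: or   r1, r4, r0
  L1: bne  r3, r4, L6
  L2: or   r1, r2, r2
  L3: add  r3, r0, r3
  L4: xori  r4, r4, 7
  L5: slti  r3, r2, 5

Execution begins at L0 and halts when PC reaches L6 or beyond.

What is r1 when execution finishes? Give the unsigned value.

[0] or   r1, r4, r0  →  {r0:0, r1:2, r2:15, r3:7, r4:2}
[1] bne  r3, r4, L6  →  {r0:0, r1:2, r2:15, r3:7, r4:2}  ⟨branch taken⟩
[2] or   r1, r2, r2  →  {r0:0, r1:15, r2:15, r3:7, r4:2}

15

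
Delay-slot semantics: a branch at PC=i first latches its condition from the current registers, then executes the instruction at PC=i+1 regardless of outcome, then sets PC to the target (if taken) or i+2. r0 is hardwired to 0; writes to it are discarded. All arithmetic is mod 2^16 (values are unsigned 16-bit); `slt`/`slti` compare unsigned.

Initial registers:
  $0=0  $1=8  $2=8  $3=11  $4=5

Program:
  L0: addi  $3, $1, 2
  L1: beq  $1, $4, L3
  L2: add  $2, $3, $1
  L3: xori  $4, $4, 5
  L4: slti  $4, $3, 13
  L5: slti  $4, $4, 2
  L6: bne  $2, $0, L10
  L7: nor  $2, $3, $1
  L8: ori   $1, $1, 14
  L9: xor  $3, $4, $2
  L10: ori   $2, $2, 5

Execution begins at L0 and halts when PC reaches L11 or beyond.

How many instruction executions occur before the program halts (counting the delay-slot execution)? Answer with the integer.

PC=0  addi  $3, $1, 2        | $0=0 $1=8 $2=8 $3=10 $4=5
PC=1  beq  $1, $4, L3        | $0=0 $1=8 $2=8 $3=10 $4=5  [not taken]
PC=2  add  $2, $3, $1        | $0=0 $1=8 $2=18 $3=10 $4=5
PC=3  xori  $4, $4, 5        | $0=0 $1=8 $2=18 $3=10 $4=0
PC=4  slti  $4, $3, 13       | $0=0 $1=8 $2=18 $3=10 $4=1
PC=5  slti  $4, $4, 2        | $0=0 $1=8 $2=18 $3=10 $4=1
PC=6  bne  $2, $0, L10       | $0=0 $1=8 $2=18 $3=10 $4=1  [TAKEN]
PC=7  nor  $2, $3, $1        | $0=0 $1=8 $2=65525 $3=10 $4=1
PC=10 ori   $2, $2, 5        | $0=0 $1=8 $2=65525 $3=10 $4=1

9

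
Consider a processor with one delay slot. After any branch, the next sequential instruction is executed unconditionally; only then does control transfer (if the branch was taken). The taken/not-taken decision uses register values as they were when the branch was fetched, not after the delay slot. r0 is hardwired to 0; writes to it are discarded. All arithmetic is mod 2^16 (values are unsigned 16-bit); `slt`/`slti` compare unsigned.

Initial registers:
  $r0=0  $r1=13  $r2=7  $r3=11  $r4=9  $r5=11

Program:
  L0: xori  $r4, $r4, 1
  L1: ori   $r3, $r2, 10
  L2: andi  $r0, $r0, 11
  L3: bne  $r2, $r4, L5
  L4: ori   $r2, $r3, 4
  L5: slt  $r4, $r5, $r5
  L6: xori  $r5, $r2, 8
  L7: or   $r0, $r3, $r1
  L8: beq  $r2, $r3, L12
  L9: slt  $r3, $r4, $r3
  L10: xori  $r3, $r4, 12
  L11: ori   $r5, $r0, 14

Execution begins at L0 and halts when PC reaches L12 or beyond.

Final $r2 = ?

  step pc=0: xori  $r4, $r4, 1  regs=(0,13,7,11,8,11)
  step pc=1: ori   $r3, $r2, 10  regs=(0,13,7,15,8,11)
  step pc=2: andi  $r0, $r0, 11  regs=(0,13,7,15,8,11)
  step pc=3: bne  $r2, $r4, L5  cond=T  regs=(0,13,7,15,8,11)
  step pc=4: ori   $r2, $r3, 4  regs=(0,13,15,15,8,11)
  step pc=5: slt  $r4, $r5, $r5  regs=(0,13,15,15,0,11)
  step pc=6: xori  $r5, $r2, 8  regs=(0,13,15,15,0,7)
  step pc=7: or   $r0, $r3, $r1  regs=(0,13,15,15,0,7)
  step pc=8: beq  $r2, $r3, L12  cond=T  regs=(0,13,15,15,0,7)
  step pc=9: slt  $r3, $r4, $r3  regs=(0,13,15,1,0,7)

15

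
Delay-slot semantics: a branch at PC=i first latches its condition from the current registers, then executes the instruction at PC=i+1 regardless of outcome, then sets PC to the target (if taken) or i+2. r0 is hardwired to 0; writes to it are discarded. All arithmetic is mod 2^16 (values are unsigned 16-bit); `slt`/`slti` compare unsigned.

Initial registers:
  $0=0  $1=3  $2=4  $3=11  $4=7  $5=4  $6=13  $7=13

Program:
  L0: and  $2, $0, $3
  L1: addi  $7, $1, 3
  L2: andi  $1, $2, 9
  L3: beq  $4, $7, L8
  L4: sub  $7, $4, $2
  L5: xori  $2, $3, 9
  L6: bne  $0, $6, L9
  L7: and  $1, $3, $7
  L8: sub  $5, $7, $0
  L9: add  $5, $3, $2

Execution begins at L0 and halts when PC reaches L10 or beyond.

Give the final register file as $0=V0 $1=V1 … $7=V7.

  step pc=0: and  $2, $0, $3  regs=(0,3,0,11,7,4,13,13)
  step pc=1: addi  $7, $1, 3  regs=(0,3,0,11,7,4,13,6)
  step pc=2: andi  $1, $2, 9  regs=(0,0,0,11,7,4,13,6)
  step pc=3: beq  $4, $7, L8  cond=F  regs=(0,0,0,11,7,4,13,6)
  step pc=4: sub  $7, $4, $2  regs=(0,0,0,11,7,4,13,7)
  step pc=5: xori  $2, $3, 9  regs=(0,0,2,11,7,4,13,7)
  step pc=6: bne  $0, $6, L9  cond=T  regs=(0,0,2,11,7,4,13,7)
  step pc=7: and  $1, $3, $7  regs=(0,3,2,11,7,4,13,7)
  step pc=9: add  $5, $3, $2  regs=(0,3,2,11,7,13,13,7)

$0=0 $1=3 $2=2 $3=11 $4=7 $5=13 $6=13 $7=7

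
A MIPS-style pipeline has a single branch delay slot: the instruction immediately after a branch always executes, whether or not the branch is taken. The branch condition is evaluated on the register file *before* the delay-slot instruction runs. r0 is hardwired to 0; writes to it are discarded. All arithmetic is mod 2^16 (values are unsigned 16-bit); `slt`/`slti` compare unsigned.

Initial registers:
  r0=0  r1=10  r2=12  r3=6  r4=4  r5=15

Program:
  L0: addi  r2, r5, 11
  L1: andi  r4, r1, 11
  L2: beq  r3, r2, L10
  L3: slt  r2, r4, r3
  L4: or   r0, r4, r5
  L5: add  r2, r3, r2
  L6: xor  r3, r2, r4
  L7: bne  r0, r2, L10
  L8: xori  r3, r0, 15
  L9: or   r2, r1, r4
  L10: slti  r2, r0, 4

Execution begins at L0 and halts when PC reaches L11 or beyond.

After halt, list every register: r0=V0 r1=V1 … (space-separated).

r0=0 r1=10 r2=1 r3=15 r4=10 r5=15

PC=0  addi  r2, r5, 11       | r0=0 r1=10 r2=26 r3=6 r4=4 r5=15
PC=1  andi  r4, r1, 11       | r0=0 r1=10 r2=26 r3=6 r4=10 r5=15
PC=2  beq  r3, r2, L10       | r0=0 r1=10 r2=26 r3=6 r4=10 r5=15  [not taken]
PC=3  slt  r2, r4, r3        | r0=0 r1=10 r2=0 r3=6 r4=10 r5=15
PC=4  or   r0, r4, r5        | r0=0 r1=10 r2=0 r3=6 r4=10 r5=15
PC=5  add  r2, r3, r2        | r0=0 r1=10 r2=6 r3=6 r4=10 r5=15
PC=6  xor  r3, r2, r4        | r0=0 r1=10 r2=6 r3=12 r4=10 r5=15
PC=7  bne  r0, r2, L10       | r0=0 r1=10 r2=6 r3=12 r4=10 r5=15  [TAKEN]
PC=8  xori  r3, r0, 15       | r0=0 r1=10 r2=6 r3=15 r4=10 r5=15
PC=10 slti  r2, r0, 4        | r0=0 r1=10 r2=1 r3=15 r4=10 r5=15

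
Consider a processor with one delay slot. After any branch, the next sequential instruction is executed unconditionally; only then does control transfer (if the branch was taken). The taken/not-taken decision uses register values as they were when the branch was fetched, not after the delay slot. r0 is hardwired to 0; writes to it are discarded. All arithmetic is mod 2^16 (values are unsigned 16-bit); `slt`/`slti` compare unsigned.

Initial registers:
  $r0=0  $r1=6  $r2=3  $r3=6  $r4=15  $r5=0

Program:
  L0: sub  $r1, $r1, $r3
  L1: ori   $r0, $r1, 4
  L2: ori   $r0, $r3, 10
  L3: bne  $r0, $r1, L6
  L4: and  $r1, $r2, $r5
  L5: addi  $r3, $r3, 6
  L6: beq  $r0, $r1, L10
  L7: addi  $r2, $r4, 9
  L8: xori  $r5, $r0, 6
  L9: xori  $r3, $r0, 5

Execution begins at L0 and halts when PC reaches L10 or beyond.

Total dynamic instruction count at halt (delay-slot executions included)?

#0 sub  $r1, $r1, $r3 ; 0/0/3/6/15/0
#1 ori   $r0, $r1, 4 ; 0/0/3/6/15/0
#2 ori   $r0, $r3, 10 ; 0/0/3/6/15/0
#3 bne  $r0, $r1, L6 ; 0/0/3/6/15/0 ; →fallthru
#4 and  $r1, $r2, $r5 ; 0/0/3/6/15/0
#5 addi  $r3, $r3, 6 ; 0/0/3/12/15/0
#6 beq  $r0, $r1, L10 ; 0/0/3/12/15/0 ; →target
#7 addi  $r2, $r4, 9 ; 0/0/24/12/15/0

8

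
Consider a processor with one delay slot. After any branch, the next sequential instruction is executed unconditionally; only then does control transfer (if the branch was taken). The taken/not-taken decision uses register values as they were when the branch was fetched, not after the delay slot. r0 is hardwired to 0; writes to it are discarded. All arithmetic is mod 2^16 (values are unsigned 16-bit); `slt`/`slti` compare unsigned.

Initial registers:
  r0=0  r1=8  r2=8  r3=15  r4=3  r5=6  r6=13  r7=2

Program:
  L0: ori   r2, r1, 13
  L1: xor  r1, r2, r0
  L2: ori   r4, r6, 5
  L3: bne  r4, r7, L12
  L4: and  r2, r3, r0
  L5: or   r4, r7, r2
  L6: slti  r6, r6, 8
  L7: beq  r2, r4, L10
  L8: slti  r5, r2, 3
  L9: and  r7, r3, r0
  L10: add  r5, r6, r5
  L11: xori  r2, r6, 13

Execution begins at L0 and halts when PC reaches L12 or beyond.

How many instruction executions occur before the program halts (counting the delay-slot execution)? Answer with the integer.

5

  step pc=0: ori   r2, r1, 13  regs=(0,8,13,15,3,6,13,2)
  step pc=1: xor  r1, r2, r0  regs=(0,13,13,15,3,6,13,2)
  step pc=2: ori   r4, r6, 5  regs=(0,13,13,15,13,6,13,2)
  step pc=3: bne  r4, r7, L12  cond=T  regs=(0,13,13,15,13,6,13,2)
  step pc=4: and  r2, r3, r0  regs=(0,13,0,15,13,6,13,2)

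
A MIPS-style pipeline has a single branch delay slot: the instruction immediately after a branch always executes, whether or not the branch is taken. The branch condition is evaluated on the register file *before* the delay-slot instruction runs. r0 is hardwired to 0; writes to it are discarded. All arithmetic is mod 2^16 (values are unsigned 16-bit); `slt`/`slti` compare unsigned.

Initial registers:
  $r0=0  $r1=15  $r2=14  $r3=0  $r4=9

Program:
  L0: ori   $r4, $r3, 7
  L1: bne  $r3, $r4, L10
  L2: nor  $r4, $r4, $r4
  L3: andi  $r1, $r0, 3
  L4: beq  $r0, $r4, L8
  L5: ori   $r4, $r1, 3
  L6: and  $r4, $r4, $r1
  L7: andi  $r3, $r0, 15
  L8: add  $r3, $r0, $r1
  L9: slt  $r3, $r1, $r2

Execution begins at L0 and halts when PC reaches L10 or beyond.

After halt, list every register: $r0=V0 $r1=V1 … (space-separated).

[0] ori   $r4, $r3, 7  →  {$r0:0, $r1:15, $r2:14, $r3:0, $r4:7}
[1] bne  $r3, $r4, L10  →  {$r0:0, $r1:15, $r2:14, $r3:0, $r4:7}  ⟨branch taken⟩
[2] nor  $r4, $r4, $r4  →  {$r0:0, $r1:15, $r2:14, $r3:0, $r4:65528}

$r0=0 $r1=15 $r2=14 $r3=0 $r4=65528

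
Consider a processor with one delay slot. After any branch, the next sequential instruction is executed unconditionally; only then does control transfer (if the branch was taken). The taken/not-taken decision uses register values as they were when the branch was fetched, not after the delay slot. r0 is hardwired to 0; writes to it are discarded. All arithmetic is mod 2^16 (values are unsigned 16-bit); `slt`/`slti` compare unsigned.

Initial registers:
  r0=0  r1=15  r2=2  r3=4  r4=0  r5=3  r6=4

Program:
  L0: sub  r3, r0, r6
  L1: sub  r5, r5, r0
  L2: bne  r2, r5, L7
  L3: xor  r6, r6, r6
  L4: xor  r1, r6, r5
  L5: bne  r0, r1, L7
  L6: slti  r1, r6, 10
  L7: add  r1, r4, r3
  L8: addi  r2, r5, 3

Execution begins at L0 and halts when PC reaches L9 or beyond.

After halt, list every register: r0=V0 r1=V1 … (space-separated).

r0=0 r1=65532 r2=6 r3=65532 r4=0 r5=3 r6=0

#0 sub  r3, r0, r6 ; 0/15/2/65532/0/3/4
#1 sub  r5, r5, r0 ; 0/15/2/65532/0/3/4
#2 bne  r2, r5, L7 ; 0/15/2/65532/0/3/4 ; →target
#3 xor  r6, r6, r6 ; 0/15/2/65532/0/3/0
#7 add  r1, r4, r3 ; 0/65532/2/65532/0/3/0
#8 addi  r2, r5, 3 ; 0/65532/6/65532/0/3/0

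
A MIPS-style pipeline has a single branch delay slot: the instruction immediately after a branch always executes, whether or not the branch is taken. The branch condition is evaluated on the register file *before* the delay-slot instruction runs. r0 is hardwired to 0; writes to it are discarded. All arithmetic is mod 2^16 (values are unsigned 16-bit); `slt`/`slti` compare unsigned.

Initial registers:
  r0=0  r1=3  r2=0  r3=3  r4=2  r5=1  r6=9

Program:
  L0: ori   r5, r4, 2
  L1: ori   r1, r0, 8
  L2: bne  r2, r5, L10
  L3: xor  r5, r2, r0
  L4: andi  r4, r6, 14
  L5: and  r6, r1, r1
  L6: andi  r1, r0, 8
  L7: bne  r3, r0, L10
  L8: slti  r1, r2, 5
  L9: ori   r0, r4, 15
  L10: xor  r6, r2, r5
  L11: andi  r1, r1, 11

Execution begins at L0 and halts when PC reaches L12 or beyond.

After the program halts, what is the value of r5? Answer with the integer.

0

#0 ori   r5, r4, 2 ; 0/3/0/3/2/2/9
#1 ori   r1, r0, 8 ; 0/8/0/3/2/2/9
#2 bne  r2, r5, L10 ; 0/8/0/3/2/2/9 ; →target
#3 xor  r5, r2, r0 ; 0/8/0/3/2/0/9
#10 xor  r6, r2, r5 ; 0/8/0/3/2/0/0
#11 andi  r1, r1, 11 ; 0/8/0/3/2/0/0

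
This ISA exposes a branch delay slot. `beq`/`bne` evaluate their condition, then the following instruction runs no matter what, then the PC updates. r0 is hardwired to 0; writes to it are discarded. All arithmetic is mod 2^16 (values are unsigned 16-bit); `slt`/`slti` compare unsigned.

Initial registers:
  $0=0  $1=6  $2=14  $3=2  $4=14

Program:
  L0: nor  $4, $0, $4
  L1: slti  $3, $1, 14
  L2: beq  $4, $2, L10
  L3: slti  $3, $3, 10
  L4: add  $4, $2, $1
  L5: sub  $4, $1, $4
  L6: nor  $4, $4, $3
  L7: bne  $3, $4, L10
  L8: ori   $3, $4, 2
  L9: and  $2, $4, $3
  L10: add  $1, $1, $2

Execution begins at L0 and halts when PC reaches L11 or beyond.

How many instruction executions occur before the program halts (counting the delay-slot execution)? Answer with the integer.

  step pc=0: nor  $4, $0, $4  regs=(0,6,14,2,65521)
  step pc=1: slti  $3, $1, 14  regs=(0,6,14,1,65521)
  step pc=2: beq  $4, $2, L10  cond=F  regs=(0,6,14,1,65521)
  step pc=3: slti  $3, $3, 10  regs=(0,6,14,1,65521)
  step pc=4: add  $4, $2, $1  regs=(0,6,14,1,20)
  step pc=5: sub  $4, $1, $4  regs=(0,6,14,1,65522)
  step pc=6: nor  $4, $4, $3  regs=(0,6,14,1,12)
  step pc=7: bne  $3, $4, L10  cond=T  regs=(0,6,14,1,12)
  step pc=8: ori   $3, $4, 2  regs=(0,6,14,14,12)
  step pc=10: add  $1, $1, $2  regs=(0,20,14,14,12)

10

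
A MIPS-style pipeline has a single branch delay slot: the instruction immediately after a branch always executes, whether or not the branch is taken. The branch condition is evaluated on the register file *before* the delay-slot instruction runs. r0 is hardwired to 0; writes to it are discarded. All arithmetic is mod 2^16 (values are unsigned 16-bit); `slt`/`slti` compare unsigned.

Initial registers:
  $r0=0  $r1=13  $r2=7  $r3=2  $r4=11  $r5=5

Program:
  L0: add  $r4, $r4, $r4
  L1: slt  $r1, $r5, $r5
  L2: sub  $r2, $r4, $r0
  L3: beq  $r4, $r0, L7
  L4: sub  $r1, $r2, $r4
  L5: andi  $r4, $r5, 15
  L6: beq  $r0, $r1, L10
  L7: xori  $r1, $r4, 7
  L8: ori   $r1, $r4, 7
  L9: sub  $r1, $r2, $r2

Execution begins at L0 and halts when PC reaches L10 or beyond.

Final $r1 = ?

  step pc=0: add  $r4, $r4, $r4  regs=(0,13,7,2,22,5)
  step pc=1: slt  $r1, $r5, $r5  regs=(0,0,7,2,22,5)
  step pc=2: sub  $r2, $r4, $r0  regs=(0,0,22,2,22,5)
  step pc=3: beq  $r4, $r0, L7  cond=F  regs=(0,0,22,2,22,5)
  step pc=4: sub  $r1, $r2, $r4  regs=(0,0,22,2,22,5)
  step pc=5: andi  $r4, $r5, 15  regs=(0,0,22,2,5,5)
  step pc=6: beq  $r0, $r1, L10  cond=T  regs=(0,0,22,2,5,5)
  step pc=7: xori  $r1, $r4, 7  regs=(0,2,22,2,5,5)

2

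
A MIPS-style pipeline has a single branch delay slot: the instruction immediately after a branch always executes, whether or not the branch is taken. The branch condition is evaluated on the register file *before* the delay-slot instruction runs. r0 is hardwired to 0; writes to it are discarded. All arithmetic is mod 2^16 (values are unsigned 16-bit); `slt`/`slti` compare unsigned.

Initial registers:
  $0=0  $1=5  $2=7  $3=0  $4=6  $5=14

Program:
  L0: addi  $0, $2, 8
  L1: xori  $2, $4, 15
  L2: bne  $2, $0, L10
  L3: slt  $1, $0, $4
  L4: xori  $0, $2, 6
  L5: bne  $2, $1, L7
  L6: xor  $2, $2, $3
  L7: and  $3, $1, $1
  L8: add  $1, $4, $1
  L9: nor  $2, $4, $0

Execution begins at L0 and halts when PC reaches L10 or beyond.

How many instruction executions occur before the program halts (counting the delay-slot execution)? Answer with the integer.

  step pc=0: addi  $0, $2, 8  regs=(0,5,7,0,6,14)
  step pc=1: xori  $2, $4, 15  regs=(0,5,9,0,6,14)
  step pc=2: bne  $2, $0, L10  cond=T  regs=(0,5,9,0,6,14)
  step pc=3: slt  $1, $0, $4  regs=(0,1,9,0,6,14)

4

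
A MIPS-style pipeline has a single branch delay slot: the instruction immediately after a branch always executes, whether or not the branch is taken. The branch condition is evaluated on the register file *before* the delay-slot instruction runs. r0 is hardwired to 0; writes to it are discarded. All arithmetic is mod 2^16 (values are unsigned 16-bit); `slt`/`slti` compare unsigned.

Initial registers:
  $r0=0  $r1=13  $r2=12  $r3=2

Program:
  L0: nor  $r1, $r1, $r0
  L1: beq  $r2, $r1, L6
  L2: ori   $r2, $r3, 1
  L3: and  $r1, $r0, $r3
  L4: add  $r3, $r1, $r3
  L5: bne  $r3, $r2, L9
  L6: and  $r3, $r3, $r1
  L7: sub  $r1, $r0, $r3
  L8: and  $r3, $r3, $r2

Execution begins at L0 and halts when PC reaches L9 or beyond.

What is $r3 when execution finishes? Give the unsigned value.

0

[0] nor  $r1, $r1, $r0  →  {$r0:0, $r1:65522, $r2:12, $r3:2}
[1] beq  $r2, $r1, L6  →  {$r0:0, $r1:65522, $r2:12, $r3:2}  ⟨branch fallthrough⟩
[2] ori   $r2, $r3, 1  →  {$r0:0, $r1:65522, $r2:3, $r3:2}
[3] and  $r1, $r0, $r3  →  {$r0:0, $r1:0, $r2:3, $r3:2}
[4] add  $r3, $r1, $r3  →  {$r0:0, $r1:0, $r2:3, $r3:2}
[5] bne  $r3, $r2, L9  →  {$r0:0, $r1:0, $r2:3, $r3:2}  ⟨branch taken⟩
[6] and  $r3, $r3, $r1  →  {$r0:0, $r1:0, $r2:3, $r3:0}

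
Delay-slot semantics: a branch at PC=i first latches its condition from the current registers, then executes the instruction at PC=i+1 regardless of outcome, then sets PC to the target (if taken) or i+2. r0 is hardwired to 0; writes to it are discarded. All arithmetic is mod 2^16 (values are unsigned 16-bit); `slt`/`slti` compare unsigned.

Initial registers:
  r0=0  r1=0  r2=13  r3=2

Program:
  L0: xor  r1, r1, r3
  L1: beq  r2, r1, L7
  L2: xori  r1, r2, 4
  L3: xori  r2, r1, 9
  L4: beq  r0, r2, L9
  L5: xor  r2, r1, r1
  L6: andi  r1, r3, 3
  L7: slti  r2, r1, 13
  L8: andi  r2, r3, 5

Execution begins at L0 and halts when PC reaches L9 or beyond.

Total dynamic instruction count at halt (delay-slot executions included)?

#0 xor  r1, r1, r3 ; 0/2/13/2
#1 beq  r2, r1, L7 ; 0/2/13/2 ; →fallthru
#2 xori  r1, r2, 4 ; 0/9/13/2
#3 xori  r2, r1, 9 ; 0/9/0/2
#4 beq  r0, r2, L9 ; 0/9/0/2 ; →target
#5 xor  r2, r1, r1 ; 0/9/0/2

6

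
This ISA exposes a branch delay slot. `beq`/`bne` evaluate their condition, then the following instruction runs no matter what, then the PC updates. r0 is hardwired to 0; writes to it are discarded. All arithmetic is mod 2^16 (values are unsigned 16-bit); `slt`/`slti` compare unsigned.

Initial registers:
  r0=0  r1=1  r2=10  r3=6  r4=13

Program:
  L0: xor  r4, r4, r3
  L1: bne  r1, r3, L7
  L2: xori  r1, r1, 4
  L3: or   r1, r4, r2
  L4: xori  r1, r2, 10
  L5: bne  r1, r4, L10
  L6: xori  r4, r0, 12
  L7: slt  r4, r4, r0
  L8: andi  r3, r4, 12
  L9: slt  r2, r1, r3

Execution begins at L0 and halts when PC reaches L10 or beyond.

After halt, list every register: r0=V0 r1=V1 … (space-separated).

PC=0  xor  r4, r4, r3        | r0=0 r1=1 r2=10 r3=6 r4=11
PC=1  bne  r1, r3, L7        | r0=0 r1=1 r2=10 r3=6 r4=11  [TAKEN]
PC=2  xori  r1, r1, 4        | r0=0 r1=5 r2=10 r3=6 r4=11
PC=7  slt  r4, r4, r0        | r0=0 r1=5 r2=10 r3=6 r4=0
PC=8  andi  r3, r4, 12       | r0=0 r1=5 r2=10 r3=0 r4=0
PC=9  slt  r2, r1, r3        | r0=0 r1=5 r2=0 r3=0 r4=0

r0=0 r1=5 r2=0 r3=0 r4=0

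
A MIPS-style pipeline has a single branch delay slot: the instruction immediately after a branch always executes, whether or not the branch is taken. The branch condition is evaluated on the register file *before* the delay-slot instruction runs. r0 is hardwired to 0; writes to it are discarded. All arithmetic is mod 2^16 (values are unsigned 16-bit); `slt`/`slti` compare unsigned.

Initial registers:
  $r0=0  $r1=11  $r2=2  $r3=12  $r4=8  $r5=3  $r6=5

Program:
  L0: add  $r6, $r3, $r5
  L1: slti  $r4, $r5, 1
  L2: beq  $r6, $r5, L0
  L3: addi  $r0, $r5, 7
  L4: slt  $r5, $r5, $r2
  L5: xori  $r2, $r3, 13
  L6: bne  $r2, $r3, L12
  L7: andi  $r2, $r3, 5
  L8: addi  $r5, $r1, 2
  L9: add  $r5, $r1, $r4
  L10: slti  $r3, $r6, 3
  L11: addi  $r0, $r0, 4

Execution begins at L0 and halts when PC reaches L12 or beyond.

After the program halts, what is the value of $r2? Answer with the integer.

#0 add  $r6, $r3, $r5 ; 0/11/2/12/8/3/15
#1 slti  $r4, $r5, 1 ; 0/11/2/12/0/3/15
#2 beq  $r6, $r5, L0 ; 0/11/2/12/0/3/15 ; →fallthru
#3 addi  $r0, $r5, 7 ; 0/11/2/12/0/3/15
#4 slt  $r5, $r5, $r2 ; 0/11/2/12/0/0/15
#5 xori  $r2, $r3, 13 ; 0/11/1/12/0/0/15
#6 bne  $r2, $r3, L12 ; 0/11/1/12/0/0/15 ; →target
#7 andi  $r2, $r3, 5 ; 0/11/4/12/0/0/15

4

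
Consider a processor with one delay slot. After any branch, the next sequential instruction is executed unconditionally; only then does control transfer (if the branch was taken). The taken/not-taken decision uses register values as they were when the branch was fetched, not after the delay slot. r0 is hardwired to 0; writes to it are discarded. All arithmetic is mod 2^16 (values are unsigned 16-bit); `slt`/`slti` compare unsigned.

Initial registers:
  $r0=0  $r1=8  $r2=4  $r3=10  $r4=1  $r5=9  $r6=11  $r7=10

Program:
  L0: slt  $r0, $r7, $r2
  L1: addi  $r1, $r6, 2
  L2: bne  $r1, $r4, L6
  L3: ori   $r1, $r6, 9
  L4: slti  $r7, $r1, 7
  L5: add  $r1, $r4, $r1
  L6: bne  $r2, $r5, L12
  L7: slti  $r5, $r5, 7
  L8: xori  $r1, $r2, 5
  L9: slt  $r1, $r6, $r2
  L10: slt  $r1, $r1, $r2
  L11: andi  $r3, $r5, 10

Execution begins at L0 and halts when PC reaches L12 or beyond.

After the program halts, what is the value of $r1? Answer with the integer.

11

#0 slt  $r0, $r7, $r2 ; 0/8/4/10/1/9/11/10
#1 addi  $r1, $r6, 2 ; 0/13/4/10/1/9/11/10
#2 bne  $r1, $r4, L6 ; 0/13/4/10/1/9/11/10 ; →target
#3 ori   $r1, $r6, 9 ; 0/11/4/10/1/9/11/10
#6 bne  $r2, $r5, L12 ; 0/11/4/10/1/9/11/10 ; →target
#7 slti  $r5, $r5, 7 ; 0/11/4/10/1/0/11/10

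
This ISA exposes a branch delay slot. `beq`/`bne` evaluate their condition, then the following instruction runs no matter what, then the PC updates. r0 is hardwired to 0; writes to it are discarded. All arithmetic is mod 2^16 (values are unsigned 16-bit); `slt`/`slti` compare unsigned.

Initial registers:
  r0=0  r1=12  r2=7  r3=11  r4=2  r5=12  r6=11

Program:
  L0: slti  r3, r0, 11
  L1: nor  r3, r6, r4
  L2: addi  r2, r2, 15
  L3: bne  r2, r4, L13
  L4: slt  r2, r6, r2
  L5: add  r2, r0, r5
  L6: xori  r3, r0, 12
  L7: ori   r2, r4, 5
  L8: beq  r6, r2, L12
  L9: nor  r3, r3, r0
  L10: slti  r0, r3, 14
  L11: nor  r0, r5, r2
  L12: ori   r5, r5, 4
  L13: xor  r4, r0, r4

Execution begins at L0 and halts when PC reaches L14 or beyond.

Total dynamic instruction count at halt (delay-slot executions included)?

  step pc=0: slti  r3, r0, 11  regs=(0,12,7,1,2,12,11)
  step pc=1: nor  r3, r6, r4  regs=(0,12,7,65524,2,12,11)
  step pc=2: addi  r2, r2, 15  regs=(0,12,22,65524,2,12,11)
  step pc=3: bne  r2, r4, L13  cond=T  regs=(0,12,22,65524,2,12,11)
  step pc=4: slt  r2, r6, r2  regs=(0,12,1,65524,2,12,11)
  step pc=13: xor  r4, r0, r4  regs=(0,12,1,65524,2,12,11)

6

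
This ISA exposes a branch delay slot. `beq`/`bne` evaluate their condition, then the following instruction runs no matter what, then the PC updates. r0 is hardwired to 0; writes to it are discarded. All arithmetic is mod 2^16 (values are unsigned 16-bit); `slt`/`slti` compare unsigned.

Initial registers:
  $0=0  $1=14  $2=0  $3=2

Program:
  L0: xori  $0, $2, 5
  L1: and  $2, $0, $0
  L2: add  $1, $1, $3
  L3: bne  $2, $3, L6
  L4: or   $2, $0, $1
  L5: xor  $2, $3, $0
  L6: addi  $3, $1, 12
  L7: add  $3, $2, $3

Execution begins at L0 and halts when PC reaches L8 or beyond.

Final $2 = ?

16

[0] xori  $0, $2, 5  →  {$0:0, $1:14, $2:0, $3:2}
[1] and  $2, $0, $0  →  {$0:0, $1:14, $2:0, $3:2}
[2] add  $1, $1, $3  →  {$0:0, $1:16, $2:0, $3:2}
[3] bne  $2, $3, L6  →  {$0:0, $1:16, $2:0, $3:2}  ⟨branch taken⟩
[4] or   $2, $0, $1  →  {$0:0, $1:16, $2:16, $3:2}
[6] addi  $3, $1, 12  →  {$0:0, $1:16, $2:16, $3:28}
[7] add  $3, $2, $3  →  {$0:0, $1:16, $2:16, $3:44}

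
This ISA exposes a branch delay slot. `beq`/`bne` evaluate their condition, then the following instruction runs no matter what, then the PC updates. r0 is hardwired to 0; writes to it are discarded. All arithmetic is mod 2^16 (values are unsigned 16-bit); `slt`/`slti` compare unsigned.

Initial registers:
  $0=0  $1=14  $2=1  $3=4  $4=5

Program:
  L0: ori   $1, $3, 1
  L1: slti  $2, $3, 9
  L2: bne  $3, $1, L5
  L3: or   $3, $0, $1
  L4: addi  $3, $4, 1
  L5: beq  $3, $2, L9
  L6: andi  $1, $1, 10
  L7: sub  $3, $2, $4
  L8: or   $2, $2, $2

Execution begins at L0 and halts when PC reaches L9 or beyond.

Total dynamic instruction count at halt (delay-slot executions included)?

#0 ori   $1, $3, 1 ; 0/5/1/4/5
#1 slti  $2, $3, 9 ; 0/5/1/4/5
#2 bne  $3, $1, L5 ; 0/5/1/4/5 ; →target
#3 or   $3, $0, $1 ; 0/5/1/5/5
#5 beq  $3, $2, L9 ; 0/5/1/5/5 ; →fallthru
#6 andi  $1, $1, 10 ; 0/0/1/5/5
#7 sub  $3, $2, $4 ; 0/0/1/65532/5
#8 or   $2, $2, $2 ; 0/0/1/65532/5

8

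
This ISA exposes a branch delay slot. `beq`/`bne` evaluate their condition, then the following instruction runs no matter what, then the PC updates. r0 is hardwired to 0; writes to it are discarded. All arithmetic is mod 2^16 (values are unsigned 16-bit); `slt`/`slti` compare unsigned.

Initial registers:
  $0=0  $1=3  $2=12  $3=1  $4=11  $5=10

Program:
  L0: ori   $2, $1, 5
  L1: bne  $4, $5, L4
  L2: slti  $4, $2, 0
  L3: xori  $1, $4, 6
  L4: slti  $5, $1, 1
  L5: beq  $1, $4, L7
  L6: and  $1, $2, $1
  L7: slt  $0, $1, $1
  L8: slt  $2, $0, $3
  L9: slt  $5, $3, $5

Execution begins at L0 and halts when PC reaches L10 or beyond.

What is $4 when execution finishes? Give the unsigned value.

0

#0 ori   $2, $1, 5 ; 0/3/7/1/11/10
#1 bne  $4, $5, L4 ; 0/3/7/1/11/10 ; →target
#2 slti  $4, $2, 0 ; 0/3/7/1/0/10
#4 slti  $5, $1, 1 ; 0/3/7/1/0/0
#5 beq  $1, $4, L7 ; 0/3/7/1/0/0 ; →fallthru
#6 and  $1, $2, $1 ; 0/3/7/1/0/0
#7 slt  $0, $1, $1 ; 0/3/7/1/0/0
#8 slt  $2, $0, $3 ; 0/3/1/1/0/0
#9 slt  $5, $3, $5 ; 0/3/1/1/0/0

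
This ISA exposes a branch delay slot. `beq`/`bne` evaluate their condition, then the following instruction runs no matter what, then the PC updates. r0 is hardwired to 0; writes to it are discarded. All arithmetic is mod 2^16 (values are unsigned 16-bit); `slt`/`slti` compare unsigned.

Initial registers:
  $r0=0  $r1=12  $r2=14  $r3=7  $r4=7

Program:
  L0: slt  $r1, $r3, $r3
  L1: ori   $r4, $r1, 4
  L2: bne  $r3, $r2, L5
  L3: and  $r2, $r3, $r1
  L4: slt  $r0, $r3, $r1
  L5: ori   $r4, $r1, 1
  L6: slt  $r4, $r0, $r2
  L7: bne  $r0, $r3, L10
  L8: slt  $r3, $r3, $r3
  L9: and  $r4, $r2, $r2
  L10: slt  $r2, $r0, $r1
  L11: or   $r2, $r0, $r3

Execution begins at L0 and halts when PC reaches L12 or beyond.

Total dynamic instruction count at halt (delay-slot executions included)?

[0] slt  $r1, $r3, $r3  →  {$r0:0, $r1:0, $r2:14, $r3:7, $r4:7}
[1] ori   $r4, $r1, 4  →  {$r0:0, $r1:0, $r2:14, $r3:7, $r4:4}
[2] bne  $r3, $r2, L5  →  {$r0:0, $r1:0, $r2:14, $r3:7, $r4:4}  ⟨branch taken⟩
[3] and  $r2, $r3, $r1  →  {$r0:0, $r1:0, $r2:0, $r3:7, $r4:4}
[5] ori   $r4, $r1, 1  →  {$r0:0, $r1:0, $r2:0, $r3:7, $r4:1}
[6] slt  $r4, $r0, $r2  →  {$r0:0, $r1:0, $r2:0, $r3:7, $r4:0}
[7] bne  $r0, $r3, L10  →  {$r0:0, $r1:0, $r2:0, $r3:7, $r4:0}  ⟨branch taken⟩
[8] slt  $r3, $r3, $r3  →  {$r0:0, $r1:0, $r2:0, $r3:0, $r4:0}
[10] slt  $r2, $r0, $r1  →  {$r0:0, $r1:0, $r2:0, $r3:0, $r4:0}
[11] or   $r2, $r0, $r3  →  {$r0:0, $r1:0, $r2:0, $r3:0, $r4:0}

10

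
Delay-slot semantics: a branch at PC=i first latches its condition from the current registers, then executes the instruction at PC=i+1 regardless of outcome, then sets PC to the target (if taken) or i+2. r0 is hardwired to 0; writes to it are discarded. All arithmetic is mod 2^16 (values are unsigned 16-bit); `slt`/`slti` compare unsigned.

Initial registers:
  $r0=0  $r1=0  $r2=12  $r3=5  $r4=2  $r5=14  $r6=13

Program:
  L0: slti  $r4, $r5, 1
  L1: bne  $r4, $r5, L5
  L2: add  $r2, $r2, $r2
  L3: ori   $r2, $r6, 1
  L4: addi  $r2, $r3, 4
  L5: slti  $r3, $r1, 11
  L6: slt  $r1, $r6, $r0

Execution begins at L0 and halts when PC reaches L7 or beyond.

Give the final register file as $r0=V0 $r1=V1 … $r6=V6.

$r0=0 $r1=0 $r2=24 $r3=1 $r4=0 $r5=14 $r6=13

#0 slti  $r4, $r5, 1 ; 0/0/12/5/0/14/13
#1 bne  $r4, $r5, L5 ; 0/0/12/5/0/14/13 ; →target
#2 add  $r2, $r2, $r2 ; 0/0/24/5/0/14/13
#5 slti  $r3, $r1, 11 ; 0/0/24/1/0/14/13
#6 slt  $r1, $r6, $r0 ; 0/0/24/1/0/14/13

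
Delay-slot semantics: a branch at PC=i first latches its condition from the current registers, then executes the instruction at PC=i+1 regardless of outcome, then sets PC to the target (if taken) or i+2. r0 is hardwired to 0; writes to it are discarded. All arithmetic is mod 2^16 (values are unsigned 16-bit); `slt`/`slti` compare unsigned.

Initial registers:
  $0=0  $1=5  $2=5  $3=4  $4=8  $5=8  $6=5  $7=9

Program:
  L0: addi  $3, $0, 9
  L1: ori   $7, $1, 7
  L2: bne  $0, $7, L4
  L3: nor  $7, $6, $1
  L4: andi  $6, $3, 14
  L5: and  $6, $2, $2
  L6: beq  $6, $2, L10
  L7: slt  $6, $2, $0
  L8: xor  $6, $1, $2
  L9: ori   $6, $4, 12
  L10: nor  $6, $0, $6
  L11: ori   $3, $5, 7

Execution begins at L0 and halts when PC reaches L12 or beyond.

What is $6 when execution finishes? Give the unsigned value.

65535

  step pc=0: addi  $3, $0, 9  regs=(0,5,5,9,8,8,5,9)
  step pc=1: ori   $7, $1, 7  regs=(0,5,5,9,8,8,5,7)
  step pc=2: bne  $0, $7, L4  cond=T  regs=(0,5,5,9,8,8,5,7)
  step pc=3: nor  $7, $6, $1  regs=(0,5,5,9,8,8,5,65530)
  step pc=4: andi  $6, $3, 14  regs=(0,5,5,9,8,8,8,65530)
  step pc=5: and  $6, $2, $2  regs=(0,5,5,9,8,8,5,65530)
  step pc=6: beq  $6, $2, L10  cond=T  regs=(0,5,5,9,8,8,5,65530)
  step pc=7: slt  $6, $2, $0  regs=(0,5,5,9,8,8,0,65530)
  step pc=10: nor  $6, $0, $6  regs=(0,5,5,9,8,8,65535,65530)
  step pc=11: ori   $3, $5, 7  regs=(0,5,5,15,8,8,65535,65530)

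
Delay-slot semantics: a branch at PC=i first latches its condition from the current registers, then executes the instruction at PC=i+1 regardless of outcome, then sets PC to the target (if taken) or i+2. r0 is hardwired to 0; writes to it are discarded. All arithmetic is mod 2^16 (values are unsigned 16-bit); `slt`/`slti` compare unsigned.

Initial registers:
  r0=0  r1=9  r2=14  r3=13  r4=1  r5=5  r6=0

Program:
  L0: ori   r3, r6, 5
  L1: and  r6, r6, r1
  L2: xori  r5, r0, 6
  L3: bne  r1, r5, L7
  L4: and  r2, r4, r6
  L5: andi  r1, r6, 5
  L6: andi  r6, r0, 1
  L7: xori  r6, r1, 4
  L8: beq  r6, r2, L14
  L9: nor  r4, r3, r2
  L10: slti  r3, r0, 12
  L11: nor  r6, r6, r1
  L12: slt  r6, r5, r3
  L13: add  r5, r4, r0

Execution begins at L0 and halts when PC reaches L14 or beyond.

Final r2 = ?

#0 ori   r3, r6, 5 ; 0/9/14/5/1/5/0
#1 and  r6, r6, r1 ; 0/9/14/5/1/5/0
#2 xori  r5, r0, 6 ; 0/9/14/5/1/6/0
#3 bne  r1, r5, L7 ; 0/9/14/5/1/6/0 ; →target
#4 and  r2, r4, r6 ; 0/9/0/5/1/6/0
#7 xori  r6, r1, 4 ; 0/9/0/5/1/6/13
#8 beq  r6, r2, L14 ; 0/9/0/5/1/6/13 ; →fallthru
#9 nor  r4, r3, r2 ; 0/9/0/5/65530/6/13
#10 slti  r3, r0, 12 ; 0/9/0/1/65530/6/13
#11 nor  r6, r6, r1 ; 0/9/0/1/65530/6/65522
#12 slt  r6, r5, r3 ; 0/9/0/1/65530/6/0
#13 add  r5, r4, r0 ; 0/9/0/1/65530/65530/0

0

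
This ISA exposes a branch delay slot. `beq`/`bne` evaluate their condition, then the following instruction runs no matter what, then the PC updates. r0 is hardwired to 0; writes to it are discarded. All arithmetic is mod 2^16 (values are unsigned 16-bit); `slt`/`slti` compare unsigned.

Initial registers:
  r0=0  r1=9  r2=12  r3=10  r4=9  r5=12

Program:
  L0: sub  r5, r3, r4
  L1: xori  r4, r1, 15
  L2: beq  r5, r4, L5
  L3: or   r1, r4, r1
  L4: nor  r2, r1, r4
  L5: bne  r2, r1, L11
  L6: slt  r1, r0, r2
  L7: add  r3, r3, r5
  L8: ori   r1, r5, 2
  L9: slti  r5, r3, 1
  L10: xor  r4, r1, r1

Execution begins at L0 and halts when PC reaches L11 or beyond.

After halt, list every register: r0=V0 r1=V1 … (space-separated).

PC=0  sub  r5, r3, r4        | r0=0 r1=9 r2=12 r3=10 r4=9 r5=1
PC=1  xori  r4, r1, 15       | r0=0 r1=9 r2=12 r3=10 r4=6 r5=1
PC=2  beq  r5, r4, L5        | r0=0 r1=9 r2=12 r3=10 r4=6 r5=1  [not taken]
PC=3  or   r1, r4, r1        | r0=0 r1=15 r2=12 r3=10 r4=6 r5=1
PC=4  nor  r2, r1, r4        | r0=0 r1=15 r2=65520 r3=10 r4=6 r5=1
PC=5  bne  r2, r1, L11       | r0=0 r1=15 r2=65520 r3=10 r4=6 r5=1  [TAKEN]
PC=6  slt  r1, r0, r2        | r0=0 r1=1 r2=65520 r3=10 r4=6 r5=1

r0=0 r1=1 r2=65520 r3=10 r4=6 r5=1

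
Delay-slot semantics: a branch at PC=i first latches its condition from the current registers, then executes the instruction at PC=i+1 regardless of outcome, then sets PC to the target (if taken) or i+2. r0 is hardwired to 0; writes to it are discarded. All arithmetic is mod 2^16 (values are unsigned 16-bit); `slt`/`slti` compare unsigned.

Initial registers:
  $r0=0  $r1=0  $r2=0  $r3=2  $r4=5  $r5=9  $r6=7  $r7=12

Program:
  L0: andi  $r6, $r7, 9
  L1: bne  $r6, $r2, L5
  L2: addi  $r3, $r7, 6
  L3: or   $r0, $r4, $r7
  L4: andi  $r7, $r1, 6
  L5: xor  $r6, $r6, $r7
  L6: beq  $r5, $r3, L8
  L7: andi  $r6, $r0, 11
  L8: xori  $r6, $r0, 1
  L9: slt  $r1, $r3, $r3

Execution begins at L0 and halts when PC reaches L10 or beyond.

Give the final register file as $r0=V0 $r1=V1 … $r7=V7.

$r0=0 $r1=0 $r2=0 $r3=18 $r4=5 $r5=9 $r6=1 $r7=12

  step pc=0: andi  $r6, $r7, 9  regs=(0,0,0,2,5,9,8,12)
  step pc=1: bne  $r6, $r2, L5  cond=T  regs=(0,0,0,2,5,9,8,12)
  step pc=2: addi  $r3, $r7, 6  regs=(0,0,0,18,5,9,8,12)
  step pc=5: xor  $r6, $r6, $r7  regs=(0,0,0,18,5,9,4,12)
  step pc=6: beq  $r5, $r3, L8  cond=F  regs=(0,0,0,18,5,9,4,12)
  step pc=7: andi  $r6, $r0, 11  regs=(0,0,0,18,5,9,0,12)
  step pc=8: xori  $r6, $r0, 1  regs=(0,0,0,18,5,9,1,12)
  step pc=9: slt  $r1, $r3, $r3  regs=(0,0,0,18,5,9,1,12)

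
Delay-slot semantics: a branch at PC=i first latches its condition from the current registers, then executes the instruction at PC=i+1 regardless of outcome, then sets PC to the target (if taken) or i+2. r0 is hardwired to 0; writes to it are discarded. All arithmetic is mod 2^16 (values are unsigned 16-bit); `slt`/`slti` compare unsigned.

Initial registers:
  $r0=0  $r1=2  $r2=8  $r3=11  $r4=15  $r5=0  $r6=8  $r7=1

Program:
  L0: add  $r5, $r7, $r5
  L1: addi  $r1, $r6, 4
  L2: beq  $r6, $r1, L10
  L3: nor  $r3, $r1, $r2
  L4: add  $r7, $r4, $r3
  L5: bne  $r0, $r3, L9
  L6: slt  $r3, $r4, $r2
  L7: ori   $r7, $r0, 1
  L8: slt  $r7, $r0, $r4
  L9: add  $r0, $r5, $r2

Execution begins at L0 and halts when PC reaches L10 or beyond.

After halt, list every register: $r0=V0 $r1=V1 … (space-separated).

$r0=0 $r1=12 $r2=8 $r3=0 $r4=15 $r5=1 $r6=8 $r7=2

[0] add  $r5, $r7, $r5  →  {$r0:0, $r1:2, $r2:8, $r3:11, $r4:15, $r5:1, $r6:8, $r7:1}
[1] addi  $r1, $r6, 4  →  {$r0:0, $r1:12, $r2:8, $r3:11, $r4:15, $r5:1, $r6:8, $r7:1}
[2] beq  $r6, $r1, L10  →  {$r0:0, $r1:12, $r2:8, $r3:11, $r4:15, $r5:1, $r6:8, $r7:1}  ⟨branch fallthrough⟩
[3] nor  $r3, $r1, $r2  →  {$r0:0, $r1:12, $r2:8, $r3:65523, $r4:15, $r5:1, $r6:8, $r7:1}
[4] add  $r7, $r4, $r3  →  {$r0:0, $r1:12, $r2:8, $r3:65523, $r4:15, $r5:1, $r6:8, $r7:2}
[5] bne  $r0, $r3, L9  →  {$r0:0, $r1:12, $r2:8, $r3:65523, $r4:15, $r5:1, $r6:8, $r7:2}  ⟨branch taken⟩
[6] slt  $r3, $r4, $r2  →  {$r0:0, $r1:12, $r2:8, $r3:0, $r4:15, $r5:1, $r6:8, $r7:2}
[9] add  $r0, $r5, $r2  →  {$r0:0, $r1:12, $r2:8, $r3:0, $r4:15, $r5:1, $r6:8, $r7:2}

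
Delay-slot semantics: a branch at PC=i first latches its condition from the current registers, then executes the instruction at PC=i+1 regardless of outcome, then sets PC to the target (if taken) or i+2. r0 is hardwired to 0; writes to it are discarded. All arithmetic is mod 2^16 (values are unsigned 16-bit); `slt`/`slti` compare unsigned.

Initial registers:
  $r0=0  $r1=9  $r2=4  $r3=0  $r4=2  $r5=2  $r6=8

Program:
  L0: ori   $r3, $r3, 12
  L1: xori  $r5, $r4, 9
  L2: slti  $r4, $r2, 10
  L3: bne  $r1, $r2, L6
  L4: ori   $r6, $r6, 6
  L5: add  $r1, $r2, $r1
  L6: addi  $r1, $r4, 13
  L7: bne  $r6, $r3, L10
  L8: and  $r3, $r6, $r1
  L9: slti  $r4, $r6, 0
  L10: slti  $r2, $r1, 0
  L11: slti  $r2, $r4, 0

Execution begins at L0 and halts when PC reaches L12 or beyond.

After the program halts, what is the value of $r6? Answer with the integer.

  step pc=0: ori   $r3, $r3, 12  regs=(0,9,4,12,2,2,8)
  step pc=1: xori  $r5, $r4, 9  regs=(0,9,4,12,2,11,8)
  step pc=2: slti  $r4, $r2, 10  regs=(0,9,4,12,1,11,8)
  step pc=3: bne  $r1, $r2, L6  cond=T  regs=(0,9,4,12,1,11,8)
  step pc=4: ori   $r6, $r6, 6  regs=(0,9,4,12,1,11,14)
  step pc=6: addi  $r1, $r4, 13  regs=(0,14,4,12,1,11,14)
  step pc=7: bne  $r6, $r3, L10  cond=T  regs=(0,14,4,12,1,11,14)
  step pc=8: and  $r3, $r6, $r1  regs=(0,14,4,14,1,11,14)
  step pc=10: slti  $r2, $r1, 0  regs=(0,14,0,14,1,11,14)
  step pc=11: slti  $r2, $r4, 0  regs=(0,14,0,14,1,11,14)

14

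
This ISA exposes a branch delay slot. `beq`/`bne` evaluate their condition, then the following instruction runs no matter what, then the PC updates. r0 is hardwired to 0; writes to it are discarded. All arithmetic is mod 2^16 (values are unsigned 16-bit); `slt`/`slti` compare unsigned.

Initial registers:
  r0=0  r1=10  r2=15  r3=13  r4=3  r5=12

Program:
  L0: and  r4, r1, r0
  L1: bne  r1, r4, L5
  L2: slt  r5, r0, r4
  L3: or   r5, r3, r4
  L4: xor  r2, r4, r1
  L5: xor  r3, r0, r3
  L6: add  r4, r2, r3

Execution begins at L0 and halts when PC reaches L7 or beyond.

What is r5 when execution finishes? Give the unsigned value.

0

#0 and  r4, r1, r0 ; 0/10/15/13/0/12
#1 bne  r1, r4, L5 ; 0/10/15/13/0/12 ; →target
#2 slt  r5, r0, r4 ; 0/10/15/13/0/0
#5 xor  r3, r0, r3 ; 0/10/15/13/0/0
#6 add  r4, r2, r3 ; 0/10/15/13/28/0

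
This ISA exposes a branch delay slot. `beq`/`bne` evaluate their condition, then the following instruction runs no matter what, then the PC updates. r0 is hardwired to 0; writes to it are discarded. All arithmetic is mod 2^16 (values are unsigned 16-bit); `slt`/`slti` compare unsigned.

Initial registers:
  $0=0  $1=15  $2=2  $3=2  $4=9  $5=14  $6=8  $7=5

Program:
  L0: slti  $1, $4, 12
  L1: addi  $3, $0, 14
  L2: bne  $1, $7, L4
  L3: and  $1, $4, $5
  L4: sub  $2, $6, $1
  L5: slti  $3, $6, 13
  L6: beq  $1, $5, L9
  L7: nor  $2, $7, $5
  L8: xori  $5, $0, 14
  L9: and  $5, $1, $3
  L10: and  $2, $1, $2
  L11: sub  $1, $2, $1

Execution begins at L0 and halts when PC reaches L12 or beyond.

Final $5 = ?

0

[0] slti  $1, $4, 12  →  {$0:0, $1:1, $2:2, $3:2, $4:9, $5:14, $6:8, $7:5}
[1] addi  $3, $0, 14  →  {$0:0, $1:1, $2:2, $3:14, $4:9, $5:14, $6:8, $7:5}
[2] bne  $1, $7, L4  →  {$0:0, $1:1, $2:2, $3:14, $4:9, $5:14, $6:8, $7:5}  ⟨branch taken⟩
[3] and  $1, $4, $5  →  {$0:0, $1:8, $2:2, $3:14, $4:9, $5:14, $6:8, $7:5}
[4] sub  $2, $6, $1  →  {$0:0, $1:8, $2:0, $3:14, $4:9, $5:14, $6:8, $7:5}
[5] slti  $3, $6, 13  →  {$0:0, $1:8, $2:0, $3:1, $4:9, $5:14, $6:8, $7:5}
[6] beq  $1, $5, L9  →  {$0:0, $1:8, $2:0, $3:1, $4:9, $5:14, $6:8, $7:5}  ⟨branch fallthrough⟩
[7] nor  $2, $7, $5  →  {$0:0, $1:8, $2:65520, $3:1, $4:9, $5:14, $6:8, $7:5}
[8] xori  $5, $0, 14  →  {$0:0, $1:8, $2:65520, $3:1, $4:9, $5:14, $6:8, $7:5}
[9] and  $5, $1, $3  →  {$0:0, $1:8, $2:65520, $3:1, $4:9, $5:0, $6:8, $7:5}
[10] and  $2, $1, $2  →  {$0:0, $1:8, $2:0, $3:1, $4:9, $5:0, $6:8, $7:5}
[11] sub  $1, $2, $1  →  {$0:0, $1:65528, $2:0, $3:1, $4:9, $5:0, $6:8, $7:5}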